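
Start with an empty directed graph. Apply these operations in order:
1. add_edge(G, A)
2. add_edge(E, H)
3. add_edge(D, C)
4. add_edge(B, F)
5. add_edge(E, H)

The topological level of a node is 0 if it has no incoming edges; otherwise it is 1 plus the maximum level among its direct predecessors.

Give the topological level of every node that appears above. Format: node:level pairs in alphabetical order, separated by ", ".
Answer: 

Answer: A:1, B:0, C:1, D:0, E:0, F:1, G:0, H:1

Derivation:
Op 1: add_edge(G, A). Edges now: 1
Op 2: add_edge(E, H). Edges now: 2
Op 3: add_edge(D, C). Edges now: 3
Op 4: add_edge(B, F). Edges now: 4
Op 5: add_edge(E, H) (duplicate, no change). Edges now: 4
Compute levels (Kahn BFS):
  sources (in-degree 0): B, D, E, G
  process B: level=0
    B->F: in-degree(F)=0, level(F)=1, enqueue
  process D: level=0
    D->C: in-degree(C)=0, level(C)=1, enqueue
  process E: level=0
    E->H: in-degree(H)=0, level(H)=1, enqueue
  process G: level=0
    G->A: in-degree(A)=0, level(A)=1, enqueue
  process F: level=1
  process C: level=1
  process H: level=1
  process A: level=1
All levels: A:1, B:0, C:1, D:0, E:0, F:1, G:0, H:1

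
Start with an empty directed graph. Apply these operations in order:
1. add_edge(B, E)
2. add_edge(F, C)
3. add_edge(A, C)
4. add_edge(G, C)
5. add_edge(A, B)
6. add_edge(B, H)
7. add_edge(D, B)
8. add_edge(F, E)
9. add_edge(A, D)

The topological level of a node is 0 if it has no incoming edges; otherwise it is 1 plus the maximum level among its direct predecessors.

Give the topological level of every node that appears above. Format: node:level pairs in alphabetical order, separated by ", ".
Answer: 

Answer: A:0, B:2, C:1, D:1, E:3, F:0, G:0, H:3

Derivation:
Op 1: add_edge(B, E). Edges now: 1
Op 2: add_edge(F, C). Edges now: 2
Op 3: add_edge(A, C). Edges now: 3
Op 4: add_edge(G, C). Edges now: 4
Op 5: add_edge(A, B). Edges now: 5
Op 6: add_edge(B, H). Edges now: 6
Op 7: add_edge(D, B). Edges now: 7
Op 8: add_edge(F, E). Edges now: 8
Op 9: add_edge(A, D). Edges now: 9
Compute levels (Kahn BFS):
  sources (in-degree 0): A, F, G
  process A: level=0
    A->B: in-degree(B)=1, level(B)>=1
    A->C: in-degree(C)=2, level(C)>=1
    A->D: in-degree(D)=0, level(D)=1, enqueue
  process F: level=0
    F->C: in-degree(C)=1, level(C)>=1
    F->E: in-degree(E)=1, level(E)>=1
  process G: level=0
    G->C: in-degree(C)=0, level(C)=1, enqueue
  process D: level=1
    D->B: in-degree(B)=0, level(B)=2, enqueue
  process C: level=1
  process B: level=2
    B->E: in-degree(E)=0, level(E)=3, enqueue
    B->H: in-degree(H)=0, level(H)=3, enqueue
  process E: level=3
  process H: level=3
All levels: A:0, B:2, C:1, D:1, E:3, F:0, G:0, H:3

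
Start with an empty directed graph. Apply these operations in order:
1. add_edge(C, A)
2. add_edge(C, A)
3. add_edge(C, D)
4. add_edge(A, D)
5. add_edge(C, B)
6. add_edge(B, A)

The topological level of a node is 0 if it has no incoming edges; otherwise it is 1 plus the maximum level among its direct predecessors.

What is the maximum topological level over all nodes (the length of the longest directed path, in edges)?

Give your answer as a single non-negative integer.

Answer: 3

Derivation:
Op 1: add_edge(C, A). Edges now: 1
Op 2: add_edge(C, A) (duplicate, no change). Edges now: 1
Op 3: add_edge(C, D). Edges now: 2
Op 4: add_edge(A, D). Edges now: 3
Op 5: add_edge(C, B). Edges now: 4
Op 6: add_edge(B, A). Edges now: 5
Compute levels (Kahn BFS):
  sources (in-degree 0): C
  process C: level=0
    C->A: in-degree(A)=1, level(A)>=1
    C->B: in-degree(B)=0, level(B)=1, enqueue
    C->D: in-degree(D)=1, level(D)>=1
  process B: level=1
    B->A: in-degree(A)=0, level(A)=2, enqueue
  process A: level=2
    A->D: in-degree(D)=0, level(D)=3, enqueue
  process D: level=3
All levels: A:2, B:1, C:0, D:3
max level = 3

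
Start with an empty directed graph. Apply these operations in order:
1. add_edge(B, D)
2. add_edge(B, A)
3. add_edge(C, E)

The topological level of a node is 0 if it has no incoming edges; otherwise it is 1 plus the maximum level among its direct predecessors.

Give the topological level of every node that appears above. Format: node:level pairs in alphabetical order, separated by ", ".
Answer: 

Answer: A:1, B:0, C:0, D:1, E:1

Derivation:
Op 1: add_edge(B, D). Edges now: 1
Op 2: add_edge(B, A). Edges now: 2
Op 3: add_edge(C, E). Edges now: 3
Compute levels (Kahn BFS):
  sources (in-degree 0): B, C
  process B: level=0
    B->A: in-degree(A)=0, level(A)=1, enqueue
    B->D: in-degree(D)=0, level(D)=1, enqueue
  process C: level=0
    C->E: in-degree(E)=0, level(E)=1, enqueue
  process A: level=1
  process D: level=1
  process E: level=1
All levels: A:1, B:0, C:0, D:1, E:1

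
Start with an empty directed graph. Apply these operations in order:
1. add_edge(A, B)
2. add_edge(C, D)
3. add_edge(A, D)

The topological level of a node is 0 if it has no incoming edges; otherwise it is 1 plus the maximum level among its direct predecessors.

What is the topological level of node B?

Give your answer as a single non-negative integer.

Answer: 1

Derivation:
Op 1: add_edge(A, B). Edges now: 1
Op 2: add_edge(C, D). Edges now: 2
Op 3: add_edge(A, D). Edges now: 3
Compute levels (Kahn BFS):
  sources (in-degree 0): A, C
  process A: level=0
    A->B: in-degree(B)=0, level(B)=1, enqueue
    A->D: in-degree(D)=1, level(D)>=1
  process C: level=0
    C->D: in-degree(D)=0, level(D)=1, enqueue
  process B: level=1
  process D: level=1
All levels: A:0, B:1, C:0, D:1
level(B) = 1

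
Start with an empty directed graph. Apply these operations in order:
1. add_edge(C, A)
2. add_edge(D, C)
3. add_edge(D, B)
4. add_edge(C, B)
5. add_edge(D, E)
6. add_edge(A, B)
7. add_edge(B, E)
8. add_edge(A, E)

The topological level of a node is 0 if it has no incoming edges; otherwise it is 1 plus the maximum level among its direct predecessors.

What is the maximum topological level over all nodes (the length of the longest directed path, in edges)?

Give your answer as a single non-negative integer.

Answer: 4

Derivation:
Op 1: add_edge(C, A). Edges now: 1
Op 2: add_edge(D, C). Edges now: 2
Op 3: add_edge(D, B). Edges now: 3
Op 4: add_edge(C, B). Edges now: 4
Op 5: add_edge(D, E). Edges now: 5
Op 6: add_edge(A, B). Edges now: 6
Op 7: add_edge(B, E). Edges now: 7
Op 8: add_edge(A, E). Edges now: 8
Compute levels (Kahn BFS):
  sources (in-degree 0): D
  process D: level=0
    D->B: in-degree(B)=2, level(B)>=1
    D->C: in-degree(C)=0, level(C)=1, enqueue
    D->E: in-degree(E)=2, level(E)>=1
  process C: level=1
    C->A: in-degree(A)=0, level(A)=2, enqueue
    C->B: in-degree(B)=1, level(B)>=2
  process A: level=2
    A->B: in-degree(B)=0, level(B)=3, enqueue
    A->E: in-degree(E)=1, level(E)>=3
  process B: level=3
    B->E: in-degree(E)=0, level(E)=4, enqueue
  process E: level=4
All levels: A:2, B:3, C:1, D:0, E:4
max level = 4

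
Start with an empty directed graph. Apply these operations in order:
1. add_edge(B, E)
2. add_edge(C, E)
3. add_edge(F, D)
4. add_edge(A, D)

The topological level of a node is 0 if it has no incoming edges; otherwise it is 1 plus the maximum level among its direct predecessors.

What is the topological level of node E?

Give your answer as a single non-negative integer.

Answer: 1

Derivation:
Op 1: add_edge(B, E). Edges now: 1
Op 2: add_edge(C, E). Edges now: 2
Op 3: add_edge(F, D). Edges now: 3
Op 4: add_edge(A, D). Edges now: 4
Compute levels (Kahn BFS):
  sources (in-degree 0): A, B, C, F
  process A: level=0
    A->D: in-degree(D)=1, level(D)>=1
  process B: level=0
    B->E: in-degree(E)=1, level(E)>=1
  process C: level=0
    C->E: in-degree(E)=0, level(E)=1, enqueue
  process F: level=0
    F->D: in-degree(D)=0, level(D)=1, enqueue
  process E: level=1
  process D: level=1
All levels: A:0, B:0, C:0, D:1, E:1, F:0
level(E) = 1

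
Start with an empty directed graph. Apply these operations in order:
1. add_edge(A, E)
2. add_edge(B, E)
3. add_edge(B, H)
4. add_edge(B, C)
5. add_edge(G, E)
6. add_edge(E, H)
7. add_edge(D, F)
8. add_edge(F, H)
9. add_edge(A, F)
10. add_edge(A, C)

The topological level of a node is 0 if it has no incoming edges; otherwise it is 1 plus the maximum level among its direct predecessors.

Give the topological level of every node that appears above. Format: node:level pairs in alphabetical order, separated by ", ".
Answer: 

Op 1: add_edge(A, E). Edges now: 1
Op 2: add_edge(B, E). Edges now: 2
Op 3: add_edge(B, H). Edges now: 3
Op 4: add_edge(B, C). Edges now: 4
Op 5: add_edge(G, E). Edges now: 5
Op 6: add_edge(E, H). Edges now: 6
Op 7: add_edge(D, F). Edges now: 7
Op 8: add_edge(F, H). Edges now: 8
Op 9: add_edge(A, F). Edges now: 9
Op 10: add_edge(A, C). Edges now: 10
Compute levels (Kahn BFS):
  sources (in-degree 0): A, B, D, G
  process A: level=0
    A->C: in-degree(C)=1, level(C)>=1
    A->E: in-degree(E)=2, level(E)>=1
    A->F: in-degree(F)=1, level(F)>=1
  process B: level=0
    B->C: in-degree(C)=0, level(C)=1, enqueue
    B->E: in-degree(E)=1, level(E)>=1
    B->H: in-degree(H)=2, level(H)>=1
  process D: level=0
    D->F: in-degree(F)=0, level(F)=1, enqueue
  process G: level=0
    G->E: in-degree(E)=0, level(E)=1, enqueue
  process C: level=1
  process F: level=1
    F->H: in-degree(H)=1, level(H)>=2
  process E: level=1
    E->H: in-degree(H)=0, level(H)=2, enqueue
  process H: level=2
All levels: A:0, B:0, C:1, D:0, E:1, F:1, G:0, H:2

Answer: A:0, B:0, C:1, D:0, E:1, F:1, G:0, H:2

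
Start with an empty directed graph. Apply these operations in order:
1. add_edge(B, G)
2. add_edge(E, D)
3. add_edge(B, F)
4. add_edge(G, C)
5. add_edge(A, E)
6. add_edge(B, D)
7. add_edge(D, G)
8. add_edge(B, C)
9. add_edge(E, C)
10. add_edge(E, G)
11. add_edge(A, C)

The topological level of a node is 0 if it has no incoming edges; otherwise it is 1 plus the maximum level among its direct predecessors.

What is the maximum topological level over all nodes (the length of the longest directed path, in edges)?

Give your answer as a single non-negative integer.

Answer: 4

Derivation:
Op 1: add_edge(B, G). Edges now: 1
Op 2: add_edge(E, D). Edges now: 2
Op 3: add_edge(B, F). Edges now: 3
Op 4: add_edge(G, C). Edges now: 4
Op 5: add_edge(A, E). Edges now: 5
Op 6: add_edge(B, D). Edges now: 6
Op 7: add_edge(D, G). Edges now: 7
Op 8: add_edge(B, C). Edges now: 8
Op 9: add_edge(E, C). Edges now: 9
Op 10: add_edge(E, G). Edges now: 10
Op 11: add_edge(A, C). Edges now: 11
Compute levels (Kahn BFS):
  sources (in-degree 0): A, B
  process A: level=0
    A->C: in-degree(C)=3, level(C)>=1
    A->E: in-degree(E)=0, level(E)=1, enqueue
  process B: level=0
    B->C: in-degree(C)=2, level(C)>=1
    B->D: in-degree(D)=1, level(D)>=1
    B->F: in-degree(F)=0, level(F)=1, enqueue
    B->G: in-degree(G)=2, level(G)>=1
  process E: level=1
    E->C: in-degree(C)=1, level(C)>=2
    E->D: in-degree(D)=0, level(D)=2, enqueue
    E->G: in-degree(G)=1, level(G)>=2
  process F: level=1
  process D: level=2
    D->G: in-degree(G)=0, level(G)=3, enqueue
  process G: level=3
    G->C: in-degree(C)=0, level(C)=4, enqueue
  process C: level=4
All levels: A:0, B:0, C:4, D:2, E:1, F:1, G:3
max level = 4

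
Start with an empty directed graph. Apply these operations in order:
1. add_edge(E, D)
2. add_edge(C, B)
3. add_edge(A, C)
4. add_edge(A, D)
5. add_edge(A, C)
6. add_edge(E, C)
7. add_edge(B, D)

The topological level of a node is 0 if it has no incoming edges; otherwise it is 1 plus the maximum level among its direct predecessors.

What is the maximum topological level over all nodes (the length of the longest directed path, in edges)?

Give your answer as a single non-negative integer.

Op 1: add_edge(E, D). Edges now: 1
Op 2: add_edge(C, B). Edges now: 2
Op 3: add_edge(A, C). Edges now: 3
Op 4: add_edge(A, D). Edges now: 4
Op 5: add_edge(A, C) (duplicate, no change). Edges now: 4
Op 6: add_edge(E, C). Edges now: 5
Op 7: add_edge(B, D). Edges now: 6
Compute levels (Kahn BFS):
  sources (in-degree 0): A, E
  process A: level=0
    A->C: in-degree(C)=1, level(C)>=1
    A->D: in-degree(D)=2, level(D)>=1
  process E: level=0
    E->C: in-degree(C)=0, level(C)=1, enqueue
    E->D: in-degree(D)=1, level(D)>=1
  process C: level=1
    C->B: in-degree(B)=0, level(B)=2, enqueue
  process B: level=2
    B->D: in-degree(D)=0, level(D)=3, enqueue
  process D: level=3
All levels: A:0, B:2, C:1, D:3, E:0
max level = 3

Answer: 3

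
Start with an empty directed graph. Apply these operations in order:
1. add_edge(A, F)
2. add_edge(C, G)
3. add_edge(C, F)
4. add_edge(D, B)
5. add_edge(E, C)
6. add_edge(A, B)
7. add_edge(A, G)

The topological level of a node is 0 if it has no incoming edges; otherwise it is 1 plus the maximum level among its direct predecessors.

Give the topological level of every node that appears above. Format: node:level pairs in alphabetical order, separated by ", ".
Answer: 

Op 1: add_edge(A, F). Edges now: 1
Op 2: add_edge(C, G). Edges now: 2
Op 3: add_edge(C, F). Edges now: 3
Op 4: add_edge(D, B). Edges now: 4
Op 5: add_edge(E, C). Edges now: 5
Op 6: add_edge(A, B). Edges now: 6
Op 7: add_edge(A, G). Edges now: 7
Compute levels (Kahn BFS):
  sources (in-degree 0): A, D, E
  process A: level=0
    A->B: in-degree(B)=1, level(B)>=1
    A->F: in-degree(F)=1, level(F)>=1
    A->G: in-degree(G)=1, level(G)>=1
  process D: level=0
    D->B: in-degree(B)=0, level(B)=1, enqueue
  process E: level=0
    E->C: in-degree(C)=0, level(C)=1, enqueue
  process B: level=1
  process C: level=1
    C->F: in-degree(F)=0, level(F)=2, enqueue
    C->G: in-degree(G)=0, level(G)=2, enqueue
  process F: level=2
  process G: level=2
All levels: A:0, B:1, C:1, D:0, E:0, F:2, G:2

Answer: A:0, B:1, C:1, D:0, E:0, F:2, G:2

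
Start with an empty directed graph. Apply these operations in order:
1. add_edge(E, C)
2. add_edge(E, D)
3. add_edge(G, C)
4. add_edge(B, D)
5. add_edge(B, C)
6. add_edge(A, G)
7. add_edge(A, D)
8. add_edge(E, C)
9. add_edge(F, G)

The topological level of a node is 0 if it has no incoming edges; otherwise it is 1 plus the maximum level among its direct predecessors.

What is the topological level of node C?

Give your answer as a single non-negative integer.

Answer: 2

Derivation:
Op 1: add_edge(E, C). Edges now: 1
Op 2: add_edge(E, D). Edges now: 2
Op 3: add_edge(G, C). Edges now: 3
Op 4: add_edge(B, D). Edges now: 4
Op 5: add_edge(B, C). Edges now: 5
Op 6: add_edge(A, G). Edges now: 6
Op 7: add_edge(A, D). Edges now: 7
Op 8: add_edge(E, C) (duplicate, no change). Edges now: 7
Op 9: add_edge(F, G). Edges now: 8
Compute levels (Kahn BFS):
  sources (in-degree 0): A, B, E, F
  process A: level=0
    A->D: in-degree(D)=2, level(D)>=1
    A->G: in-degree(G)=1, level(G)>=1
  process B: level=0
    B->C: in-degree(C)=2, level(C)>=1
    B->D: in-degree(D)=1, level(D)>=1
  process E: level=0
    E->C: in-degree(C)=1, level(C)>=1
    E->D: in-degree(D)=0, level(D)=1, enqueue
  process F: level=0
    F->G: in-degree(G)=0, level(G)=1, enqueue
  process D: level=1
  process G: level=1
    G->C: in-degree(C)=0, level(C)=2, enqueue
  process C: level=2
All levels: A:0, B:0, C:2, D:1, E:0, F:0, G:1
level(C) = 2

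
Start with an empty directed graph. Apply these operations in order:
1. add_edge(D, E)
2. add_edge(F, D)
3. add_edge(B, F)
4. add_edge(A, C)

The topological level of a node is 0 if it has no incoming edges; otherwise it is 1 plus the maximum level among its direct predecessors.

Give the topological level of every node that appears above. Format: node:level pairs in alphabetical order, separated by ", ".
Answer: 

Op 1: add_edge(D, E). Edges now: 1
Op 2: add_edge(F, D). Edges now: 2
Op 3: add_edge(B, F). Edges now: 3
Op 4: add_edge(A, C). Edges now: 4
Compute levels (Kahn BFS):
  sources (in-degree 0): A, B
  process A: level=0
    A->C: in-degree(C)=0, level(C)=1, enqueue
  process B: level=0
    B->F: in-degree(F)=0, level(F)=1, enqueue
  process C: level=1
  process F: level=1
    F->D: in-degree(D)=0, level(D)=2, enqueue
  process D: level=2
    D->E: in-degree(E)=0, level(E)=3, enqueue
  process E: level=3
All levels: A:0, B:0, C:1, D:2, E:3, F:1

Answer: A:0, B:0, C:1, D:2, E:3, F:1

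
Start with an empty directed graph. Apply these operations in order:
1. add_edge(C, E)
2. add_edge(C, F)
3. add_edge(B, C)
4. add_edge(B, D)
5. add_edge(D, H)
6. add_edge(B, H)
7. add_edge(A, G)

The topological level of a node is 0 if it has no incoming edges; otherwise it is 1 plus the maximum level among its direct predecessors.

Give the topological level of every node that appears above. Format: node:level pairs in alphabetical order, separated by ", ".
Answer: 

Op 1: add_edge(C, E). Edges now: 1
Op 2: add_edge(C, F). Edges now: 2
Op 3: add_edge(B, C). Edges now: 3
Op 4: add_edge(B, D). Edges now: 4
Op 5: add_edge(D, H). Edges now: 5
Op 6: add_edge(B, H). Edges now: 6
Op 7: add_edge(A, G). Edges now: 7
Compute levels (Kahn BFS):
  sources (in-degree 0): A, B
  process A: level=0
    A->G: in-degree(G)=0, level(G)=1, enqueue
  process B: level=0
    B->C: in-degree(C)=0, level(C)=1, enqueue
    B->D: in-degree(D)=0, level(D)=1, enqueue
    B->H: in-degree(H)=1, level(H)>=1
  process G: level=1
  process C: level=1
    C->E: in-degree(E)=0, level(E)=2, enqueue
    C->F: in-degree(F)=0, level(F)=2, enqueue
  process D: level=1
    D->H: in-degree(H)=0, level(H)=2, enqueue
  process E: level=2
  process F: level=2
  process H: level=2
All levels: A:0, B:0, C:1, D:1, E:2, F:2, G:1, H:2

Answer: A:0, B:0, C:1, D:1, E:2, F:2, G:1, H:2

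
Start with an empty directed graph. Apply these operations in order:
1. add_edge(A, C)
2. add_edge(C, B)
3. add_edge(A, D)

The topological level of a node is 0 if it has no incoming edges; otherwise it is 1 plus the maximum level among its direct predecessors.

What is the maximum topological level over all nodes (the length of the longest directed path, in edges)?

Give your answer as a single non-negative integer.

Answer: 2

Derivation:
Op 1: add_edge(A, C). Edges now: 1
Op 2: add_edge(C, B). Edges now: 2
Op 3: add_edge(A, D). Edges now: 3
Compute levels (Kahn BFS):
  sources (in-degree 0): A
  process A: level=0
    A->C: in-degree(C)=0, level(C)=1, enqueue
    A->D: in-degree(D)=0, level(D)=1, enqueue
  process C: level=1
    C->B: in-degree(B)=0, level(B)=2, enqueue
  process D: level=1
  process B: level=2
All levels: A:0, B:2, C:1, D:1
max level = 2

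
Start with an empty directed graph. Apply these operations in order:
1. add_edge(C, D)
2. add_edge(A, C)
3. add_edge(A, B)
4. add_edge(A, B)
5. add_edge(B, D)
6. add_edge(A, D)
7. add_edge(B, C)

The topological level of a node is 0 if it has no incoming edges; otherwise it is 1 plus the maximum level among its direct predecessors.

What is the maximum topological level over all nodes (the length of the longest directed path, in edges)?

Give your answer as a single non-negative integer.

Answer: 3

Derivation:
Op 1: add_edge(C, D). Edges now: 1
Op 2: add_edge(A, C). Edges now: 2
Op 3: add_edge(A, B). Edges now: 3
Op 4: add_edge(A, B) (duplicate, no change). Edges now: 3
Op 5: add_edge(B, D). Edges now: 4
Op 6: add_edge(A, D). Edges now: 5
Op 7: add_edge(B, C). Edges now: 6
Compute levels (Kahn BFS):
  sources (in-degree 0): A
  process A: level=0
    A->B: in-degree(B)=0, level(B)=1, enqueue
    A->C: in-degree(C)=1, level(C)>=1
    A->D: in-degree(D)=2, level(D)>=1
  process B: level=1
    B->C: in-degree(C)=0, level(C)=2, enqueue
    B->D: in-degree(D)=1, level(D)>=2
  process C: level=2
    C->D: in-degree(D)=0, level(D)=3, enqueue
  process D: level=3
All levels: A:0, B:1, C:2, D:3
max level = 3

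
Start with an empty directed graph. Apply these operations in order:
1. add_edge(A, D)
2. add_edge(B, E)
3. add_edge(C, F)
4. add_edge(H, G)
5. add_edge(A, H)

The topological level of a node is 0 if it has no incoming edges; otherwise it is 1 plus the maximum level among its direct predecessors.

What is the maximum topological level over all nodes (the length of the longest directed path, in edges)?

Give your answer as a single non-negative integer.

Answer: 2

Derivation:
Op 1: add_edge(A, D). Edges now: 1
Op 2: add_edge(B, E). Edges now: 2
Op 3: add_edge(C, F). Edges now: 3
Op 4: add_edge(H, G). Edges now: 4
Op 5: add_edge(A, H). Edges now: 5
Compute levels (Kahn BFS):
  sources (in-degree 0): A, B, C
  process A: level=0
    A->D: in-degree(D)=0, level(D)=1, enqueue
    A->H: in-degree(H)=0, level(H)=1, enqueue
  process B: level=0
    B->E: in-degree(E)=0, level(E)=1, enqueue
  process C: level=0
    C->F: in-degree(F)=0, level(F)=1, enqueue
  process D: level=1
  process H: level=1
    H->G: in-degree(G)=0, level(G)=2, enqueue
  process E: level=1
  process F: level=1
  process G: level=2
All levels: A:0, B:0, C:0, D:1, E:1, F:1, G:2, H:1
max level = 2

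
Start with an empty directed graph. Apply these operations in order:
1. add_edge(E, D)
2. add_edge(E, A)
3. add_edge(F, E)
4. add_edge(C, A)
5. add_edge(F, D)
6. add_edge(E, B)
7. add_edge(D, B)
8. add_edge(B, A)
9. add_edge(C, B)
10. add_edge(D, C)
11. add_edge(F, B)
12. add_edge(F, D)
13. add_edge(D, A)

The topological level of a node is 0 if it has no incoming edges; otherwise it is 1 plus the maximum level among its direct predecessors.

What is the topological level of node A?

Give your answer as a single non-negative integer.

Answer: 5

Derivation:
Op 1: add_edge(E, D). Edges now: 1
Op 2: add_edge(E, A). Edges now: 2
Op 3: add_edge(F, E). Edges now: 3
Op 4: add_edge(C, A). Edges now: 4
Op 5: add_edge(F, D). Edges now: 5
Op 6: add_edge(E, B). Edges now: 6
Op 7: add_edge(D, B). Edges now: 7
Op 8: add_edge(B, A). Edges now: 8
Op 9: add_edge(C, B). Edges now: 9
Op 10: add_edge(D, C). Edges now: 10
Op 11: add_edge(F, B). Edges now: 11
Op 12: add_edge(F, D) (duplicate, no change). Edges now: 11
Op 13: add_edge(D, A). Edges now: 12
Compute levels (Kahn BFS):
  sources (in-degree 0): F
  process F: level=0
    F->B: in-degree(B)=3, level(B)>=1
    F->D: in-degree(D)=1, level(D)>=1
    F->E: in-degree(E)=0, level(E)=1, enqueue
  process E: level=1
    E->A: in-degree(A)=3, level(A)>=2
    E->B: in-degree(B)=2, level(B)>=2
    E->D: in-degree(D)=0, level(D)=2, enqueue
  process D: level=2
    D->A: in-degree(A)=2, level(A)>=3
    D->B: in-degree(B)=1, level(B)>=3
    D->C: in-degree(C)=0, level(C)=3, enqueue
  process C: level=3
    C->A: in-degree(A)=1, level(A)>=4
    C->B: in-degree(B)=0, level(B)=4, enqueue
  process B: level=4
    B->A: in-degree(A)=0, level(A)=5, enqueue
  process A: level=5
All levels: A:5, B:4, C:3, D:2, E:1, F:0
level(A) = 5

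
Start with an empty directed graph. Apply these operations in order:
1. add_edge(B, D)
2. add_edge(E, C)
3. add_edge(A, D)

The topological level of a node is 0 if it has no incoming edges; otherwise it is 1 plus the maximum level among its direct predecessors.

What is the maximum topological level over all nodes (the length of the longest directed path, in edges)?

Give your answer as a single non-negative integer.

Op 1: add_edge(B, D). Edges now: 1
Op 2: add_edge(E, C). Edges now: 2
Op 3: add_edge(A, D). Edges now: 3
Compute levels (Kahn BFS):
  sources (in-degree 0): A, B, E
  process A: level=0
    A->D: in-degree(D)=1, level(D)>=1
  process B: level=0
    B->D: in-degree(D)=0, level(D)=1, enqueue
  process E: level=0
    E->C: in-degree(C)=0, level(C)=1, enqueue
  process D: level=1
  process C: level=1
All levels: A:0, B:0, C:1, D:1, E:0
max level = 1

Answer: 1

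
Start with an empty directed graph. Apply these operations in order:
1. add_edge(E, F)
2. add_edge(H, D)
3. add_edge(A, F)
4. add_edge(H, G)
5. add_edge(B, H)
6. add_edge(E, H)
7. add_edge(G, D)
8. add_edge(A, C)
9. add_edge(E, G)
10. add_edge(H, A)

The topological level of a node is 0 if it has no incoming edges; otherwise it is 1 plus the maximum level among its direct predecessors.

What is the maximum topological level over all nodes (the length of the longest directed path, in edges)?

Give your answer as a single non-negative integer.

Answer: 3

Derivation:
Op 1: add_edge(E, F). Edges now: 1
Op 2: add_edge(H, D). Edges now: 2
Op 3: add_edge(A, F). Edges now: 3
Op 4: add_edge(H, G). Edges now: 4
Op 5: add_edge(B, H). Edges now: 5
Op 6: add_edge(E, H). Edges now: 6
Op 7: add_edge(G, D). Edges now: 7
Op 8: add_edge(A, C). Edges now: 8
Op 9: add_edge(E, G). Edges now: 9
Op 10: add_edge(H, A). Edges now: 10
Compute levels (Kahn BFS):
  sources (in-degree 0): B, E
  process B: level=0
    B->H: in-degree(H)=1, level(H)>=1
  process E: level=0
    E->F: in-degree(F)=1, level(F)>=1
    E->G: in-degree(G)=1, level(G)>=1
    E->H: in-degree(H)=0, level(H)=1, enqueue
  process H: level=1
    H->A: in-degree(A)=0, level(A)=2, enqueue
    H->D: in-degree(D)=1, level(D)>=2
    H->G: in-degree(G)=0, level(G)=2, enqueue
  process A: level=2
    A->C: in-degree(C)=0, level(C)=3, enqueue
    A->F: in-degree(F)=0, level(F)=3, enqueue
  process G: level=2
    G->D: in-degree(D)=0, level(D)=3, enqueue
  process C: level=3
  process F: level=3
  process D: level=3
All levels: A:2, B:0, C:3, D:3, E:0, F:3, G:2, H:1
max level = 3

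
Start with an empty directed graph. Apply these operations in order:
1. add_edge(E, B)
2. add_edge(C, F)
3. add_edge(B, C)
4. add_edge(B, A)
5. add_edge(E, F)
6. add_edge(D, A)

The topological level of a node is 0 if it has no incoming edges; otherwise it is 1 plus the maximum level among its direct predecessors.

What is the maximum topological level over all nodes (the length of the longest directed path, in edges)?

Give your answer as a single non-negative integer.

Answer: 3

Derivation:
Op 1: add_edge(E, B). Edges now: 1
Op 2: add_edge(C, F). Edges now: 2
Op 3: add_edge(B, C). Edges now: 3
Op 4: add_edge(B, A). Edges now: 4
Op 5: add_edge(E, F). Edges now: 5
Op 6: add_edge(D, A). Edges now: 6
Compute levels (Kahn BFS):
  sources (in-degree 0): D, E
  process D: level=0
    D->A: in-degree(A)=1, level(A)>=1
  process E: level=0
    E->B: in-degree(B)=0, level(B)=1, enqueue
    E->F: in-degree(F)=1, level(F)>=1
  process B: level=1
    B->A: in-degree(A)=0, level(A)=2, enqueue
    B->C: in-degree(C)=0, level(C)=2, enqueue
  process A: level=2
  process C: level=2
    C->F: in-degree(F)=0, level(F)=3, enqueue
  process F: level=3
All levels: A:2, B:1, C:2, D:0, E:0, F:3
max level = 3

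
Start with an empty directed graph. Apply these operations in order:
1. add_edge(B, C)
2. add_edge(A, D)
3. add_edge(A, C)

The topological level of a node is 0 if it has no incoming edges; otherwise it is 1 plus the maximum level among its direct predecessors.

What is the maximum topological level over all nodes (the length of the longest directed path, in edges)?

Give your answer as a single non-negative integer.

Op 1: add_edge(B, C). Edges now: 1
Op 2: add_edge(A, D). Edges now: 2
Op 3: add_edge(A, C). Edges now: 3
Compute levels (Kahn BFS):
  sources (in-degree 0): A, B
  process A: level=0
    A->C: in-degree(C)=1, level(C)>=1
    A->D: in-degree(D)=0, level(D)=1, enqueue
  process B: level=0
    B->C: in-degree(C)=0, level(C)=1, enqueue
  process D: level=1
  process C: level=1
All levels: A:0, B:0, C:1, D:1
max level = 1

Answer: 1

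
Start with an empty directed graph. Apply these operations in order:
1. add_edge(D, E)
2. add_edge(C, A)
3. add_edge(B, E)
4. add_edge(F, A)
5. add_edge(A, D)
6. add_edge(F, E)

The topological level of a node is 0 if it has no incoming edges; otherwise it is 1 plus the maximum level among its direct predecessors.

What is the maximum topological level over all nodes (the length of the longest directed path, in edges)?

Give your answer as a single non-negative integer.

Op 1: add_edge(D, E). Edges now: 1
Op 2: add_edge(C, A). Edges now: 2
Op 3: add_edge(B, E). Edges now: 3
Op 4: add_edge(F, A). Edges now: 4
Op 5: add_edge(A, D). Edges now: 5
Op 6: add_edge(F, E). Edges now: 6
Compute levels (Kahn BFS):
  sources (in-degree 0): B, C, F
  process B: level=0
    B->E: in-degree(E)=2, level(E)>=1
  process C: level=0
    C->A: in-degree(A)=1, level(A)>=1
  process F: level=0
    F->A: in-degree(A)=0, level(A)=1, enqueue
    F->E: in-degree(E)=1, level(E)>=1
  process A: level=1
    A->D: in-degree(D)=0, level(D)=2, enqueue
  process D: level=2
    D->E: in-degree(E)=0, level(E)=3, enqueue
  process E: level=3
All levels: A:1, B:0, C:0, D:2, E:3, F:0
max level = 3

Answer: 3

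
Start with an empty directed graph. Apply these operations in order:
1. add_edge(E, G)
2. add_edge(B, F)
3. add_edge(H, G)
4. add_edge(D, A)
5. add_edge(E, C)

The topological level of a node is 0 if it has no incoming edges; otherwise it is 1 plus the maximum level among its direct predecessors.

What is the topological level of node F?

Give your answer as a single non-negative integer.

Answer: 1

Derivation:
Op 1: add_edge(E, G). Edges now: 1
Op 2: add_edge(B, F). Edges now: 2
Op 3: add_edge(H, G). Edges now: 3
Op 4: add_edge(D, A). Edges now: 4
Op 5: add_edge(E, C). Edges now: 5
Compute levels (Kahn BFS):
  sources (in-degree 0): B, D, E, H
  process B: level=0
    B->F: in-degree(F)=0, level(F)=1, enqueue
  process D: level=0
    D->A: in-degree(A)=0, level(A)=1, enqueue
  process E: level=0
    E->C: in-degree(C)=0, level(C)=1, enqueue
    E->G: in-degree(G)=1, level(G)>=1
  process H: level=0
    H->G: in-degree(G)=0, level(G)=1, enqueue
  process F: level=1
  process A: level=1
  process C: level=1
  process G: level=1
All levels: A:1, B:0, C:1, D:0, E:0, F:1, G:1, H:0
level(F) = 1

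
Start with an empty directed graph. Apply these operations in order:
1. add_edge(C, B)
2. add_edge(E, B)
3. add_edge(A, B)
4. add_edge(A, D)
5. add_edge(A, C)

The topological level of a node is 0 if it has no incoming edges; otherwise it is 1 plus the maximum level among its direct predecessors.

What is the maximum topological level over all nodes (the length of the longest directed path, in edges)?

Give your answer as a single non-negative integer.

Op 1: add_edge(C, B). Edges now: 1
Op 2: add_edge(E, B). Edges now: 2
Op 3: add_edge(A, B). Edges now: 3
Op 4: add_edge(A, D). Edges now: 4
Op 5: add_edge(A, C). Edges now: 5
Compute levels (Kahn BFS):
  sources (in-degree 0): A, E
  process A: level=0
    A->B: in-degree(B)=2, level(B)>=1
    A->C: in-degree(C)=0, level(C)=1, enqueue
    A->D: in-degree(D)=0, level(D)=1, enqueue
  process E: level=0
    E->B: in-degree(B)=1, level(B)>=1
  process C: level=1
    C->B: in-degree(B)=0, level(B)=2, enqueue
  process D: level=1
  process B: level=2
All levels: A:0, B:2, C:1, D:1, E:0
max level = 2

Answer: 2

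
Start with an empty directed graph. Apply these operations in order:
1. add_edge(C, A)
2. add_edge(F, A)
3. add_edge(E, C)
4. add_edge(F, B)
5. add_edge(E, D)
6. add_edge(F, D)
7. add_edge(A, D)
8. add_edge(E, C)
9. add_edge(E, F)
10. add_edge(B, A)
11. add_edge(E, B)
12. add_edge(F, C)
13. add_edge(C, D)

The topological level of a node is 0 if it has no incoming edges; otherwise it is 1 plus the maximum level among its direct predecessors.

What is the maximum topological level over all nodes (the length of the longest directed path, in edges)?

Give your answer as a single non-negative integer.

Op 1: add_edge(C, A). Edges now: 1
Op 2: add_edge(F, A). Edges now: 2
Op 3: add_edge(E, C). Edges now: 3
Op 4: add_edge(F, B). Edges now: 4
Op 5: add_edge(E, D). Edges now: 5
Op 6: add_edge(F, D). Edges now: 6
Op 7: add_edge(A, D). Edges now: 7
Op 8: add_edge(E, C) (duplicate, no change). Edges now: 7
Op 9: add_edge(E, F). Edges now: 8
Op 10: add_edge(B, A). Edges now: 9
Op 11: add_edge(E, B). Edges now: 10
Op 12: add_edge(F, C). Edges now: 11
Op 13: add_edge(C, D). Edges now: 12
Compute levels (Kahn BFS):
  sources (in-degree 0): E
  process E: level=0
    E->B: in-degree(B)=1, level(B)>=1
    E->C: in-degree(C)=1, level(C)>=1
    E->D: in-degree(D)=3, level(D)>=1
    E->F: in-degree(F)=0, level(F)=1, enqueue
  process F: level=1
    F->A: in-degree(A)=2, level(A)>=2
    F->B: in-degree(B)=0, level(B)=2, enqueue
    F->C: in-degree(C)=0, level(C)=2, enqueue
    F->D: in-degree(D)=2, level(D)>=2
  process B: level=2
    B->A: in-degree(A)=1, level(A)>=3
  process C: level=2
    C->A: in-degree(A)=0, level(A)=3, enqueue
    C->D: in-degree(D)=1, level(D)>=3
  process A: level=3
    A->D: in-degree(D)=0, level(D)=4, enqueue
  process D: level=4
All levels: A:3, B:2, C:2, D:4, E:0, F:1
max level = 4

Answer: 4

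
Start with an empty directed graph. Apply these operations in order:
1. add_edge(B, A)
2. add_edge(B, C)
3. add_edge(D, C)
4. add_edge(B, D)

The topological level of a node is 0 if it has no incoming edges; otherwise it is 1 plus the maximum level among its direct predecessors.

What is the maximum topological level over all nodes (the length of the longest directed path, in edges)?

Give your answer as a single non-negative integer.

Answer: 2

Derivation:
Op 1: add_edge(B, A). Edges now: 1
Op 2: add_edge(B, C). Edges now: 2
Op 3: add_edge(D, C). Edges now: 3
Op 4: add_edge(B, D). Edges now: 4
Compute levels (Kahn BFS):
  sources (in-degree 0): B
  process B: level=0
    B->A: in-degree(A)=0, level(A)=1, enqueue
    B->C: in-degree(C)=1, level(C)>=1
    B->D: in-degree(D)=0, level(D)=1, enqueue
  process A: level=1
  process D: level=1
    D->C: in-degree(C)=0, level(C)=2, enqueue
  process C: level=2
All levels: A:1, B:0, C:2, D:1
max level = 2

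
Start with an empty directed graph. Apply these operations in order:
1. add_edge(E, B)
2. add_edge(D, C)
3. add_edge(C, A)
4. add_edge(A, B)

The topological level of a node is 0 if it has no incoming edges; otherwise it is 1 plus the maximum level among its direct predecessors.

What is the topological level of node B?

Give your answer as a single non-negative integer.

Op 1: add_edge(E, B). Edges now: 1
Op 2: add_edge(D, C). Edges now: 2
Op 3: add_edge(C, A). Edges now: 3
Op 4: add_edge(A, B). Edges now: 4
Compute levels (Kahn BFS):
  sources (in-degree 0): D, E
  process D: level=0
    D->C: in-degree(C)=0, level(C)=1, enqueue
  process E: level=0
    E->B: in-degree(B)=1, level(B)>=1
  process C: level=1
    C->A: in-degree(A)=0, level(A)=2, enqueue
  process A: level=2
    A->B: in-degree(B)=0, level(B)=3, enqueue
  process B: level=3
All levels: A:2, B:3, C:1, D:0, E:0
level(B) = 3

Answer: 3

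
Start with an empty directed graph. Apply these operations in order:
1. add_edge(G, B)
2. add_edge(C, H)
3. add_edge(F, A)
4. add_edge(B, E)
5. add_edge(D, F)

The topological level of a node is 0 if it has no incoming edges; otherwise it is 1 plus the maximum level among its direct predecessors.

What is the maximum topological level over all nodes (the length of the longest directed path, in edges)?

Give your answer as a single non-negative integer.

Answer: 2

Derivation:
Op 1: add_edge(G, B). Edges now: 1
Op 2: add_edge(C, H). Edges now: 2
Op 3: add_edge(F, A). Edges now: 3
Op 4: add_edge(B, E). Edges now: 4
Op 5: add_edge(D, F). Edges now: 5
Compute levels (Kahn BFS):
  sources (in-degree 0): C, D, G
  process C: level=0
    C->H: in-degree(H)=0, level(H)=1, enqueue
  process D: level=0
    D->F: in-degree(F)=0, level(F)=1, enqueue
  process G: level=0
    G->B: in-degree(B)=0, level(B)=1, enqueue
  process H: level=1
  process F: level=1
    F->A: in-degree(A)=0, level(A)=2, enqueue
  process B: level=1
    B->E: in-degree(E)=0, level(E)=2, enqueue
  process A: level=2
  process E: level=2
All levels: A:2, B:1, C:0, D:0, E:2, F:1, G:0, H:1
max level = 2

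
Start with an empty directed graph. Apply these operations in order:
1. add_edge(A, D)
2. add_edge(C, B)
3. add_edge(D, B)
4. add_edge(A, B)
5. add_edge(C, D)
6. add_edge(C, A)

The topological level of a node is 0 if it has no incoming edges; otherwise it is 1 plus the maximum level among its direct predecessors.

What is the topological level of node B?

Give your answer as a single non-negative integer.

Answer: 3

Derivation:
Op 1: add_edge(A, D). Edges now: 1
Op 2: add_edge(C, B). Edges now: 2
Op 3: add_edge(D, B). Edges now: 3
Op 4: add_edge(A, B). Edges now: 4
Op 5: add_edge(C, D). Edges now: 5
Op 6: add_edge(C, A). Edges now: 6
Compute levels (Kahn BFS):
  sources (in-degree 0): C
  process C: level=0
    C->A: in-degree(A)=0, level(A)=1, enqueue
    C->B: in-degree(B)=2, level(B)>=1
    C->D: in-degree(D)=1, level(D)>=1
  process A: level=1
    A->B: in-degree(B)=1, level(B)>=2
    A->D: in-degree(D)=0, level(D)=2, enqueue
  process D: level=2
    D->B: in-degree(B)=0, level(B)=3, enqueue
  process B: level=3
All levels: A:1, B:3, C:0, D:2
level(B) = 3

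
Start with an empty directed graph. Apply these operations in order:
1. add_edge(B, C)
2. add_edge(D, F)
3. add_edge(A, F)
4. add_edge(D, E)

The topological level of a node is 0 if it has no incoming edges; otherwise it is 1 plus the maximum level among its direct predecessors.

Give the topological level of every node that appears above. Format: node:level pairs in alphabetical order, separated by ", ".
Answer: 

Answer: A:0, B:0, C:1, D:0, E:1, F:1

Derivation:
Op 1: add_edge(B, C). Edges now: 1
Op 2: add_edge(D, F). Edges now: 2
Op 3: add_edge(A, F). Edges now: 3
Op 4: add_edge(D, E). Edges now: 4
Compute levels (Kahn BFS):
  sources (in-degree 0): A, B, D
  process A: level=0
    A->F: in-degree(F)=1, level(F)>=1
  process B: level=0
    B->C: in-degree(C)=0, level(C)=1, enqueue
  process D: level=0
    D->E: in-degree(E)=0, level(E)=1, enqueue
    D->F: in-degree(F)=0, level(F)=1, enqueue
  process C: level=1
  process E: level=1
  process F: level=1
All levels: A:0, B:0, C:1, D:0, E:1, F:1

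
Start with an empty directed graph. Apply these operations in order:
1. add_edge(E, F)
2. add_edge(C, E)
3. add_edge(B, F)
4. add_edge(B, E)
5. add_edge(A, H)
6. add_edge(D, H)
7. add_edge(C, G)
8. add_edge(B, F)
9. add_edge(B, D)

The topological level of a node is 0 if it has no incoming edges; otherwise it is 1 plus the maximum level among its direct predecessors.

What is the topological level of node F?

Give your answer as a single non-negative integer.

Answer: 2

Derivation:
Op 1: add_edge(E, F). Edges now: 1
Op 2: add_edge(C, E). Edges now: 2
Op 3: add_edge(B, F). Edges now: 3
Op 4: add_edge(B, E). Edges now: 4
Op 5: add_edge(A, H). Edges now: 5
Op 6: add_edge(D, H). Edges now: 6
Op 7: add_edge(C, G). Edges now: 7
Op 8: add_edge(B, F) (duplicate, no change). Edges now: 7
Op 9: add_edge(B, D). Edges now: 8
Compute levels (Kahn BFS):
  sources (in-degree 0): A, B, C
  process A: level=0
    A->H: in-degree(H)=1, level(H)>=1
  process B: level=0
    B->D: in-degree(D)=0, level(D)=1, enqueue
    B->E: in-degree(E)=1, level(E)>=1
    B->F: in-degree(F)=1, level(F)>=1
  process C: level=0
    C->E: in-degree(E)=0, level(E)=1, enqueue
    C->G: in-degree(G)=0, level(G)=1, enqueue
  process D: level=1
    D->H: in-degree(H)=0, level(H)=2, enqueue
  process E: level=1
    E->F: in-degree(F)=0, level(F)=2, enqueue
  process G: level=1
  process H: level=2
  process F: level=2
All levels: A:0, B:0, C:0, D:1, E:1, F:2, G:1, H:2
level(F) = 2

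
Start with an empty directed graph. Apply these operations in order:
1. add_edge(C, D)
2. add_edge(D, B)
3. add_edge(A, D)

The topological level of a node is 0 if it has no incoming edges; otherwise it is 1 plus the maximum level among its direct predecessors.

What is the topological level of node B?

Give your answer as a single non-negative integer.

Op 1: add_edge(C, D). Edges now: 1
Op 2: add_edge(D, B). Edges now: 2
Op 3: add_edge(A, D). Edges now: 3
Compute levels (Kahn BFS):
  sources (in-degree 0): A, C
  process A: level=0
    A->D: in-degree(D)=1, level(D)>=1
  process C: level=0
    C->D: in-degree(D)=0, level(D)=1, enqueue
  process D: level=1
    D->B: in-degree(B)=0, level(B)=2, enqueue
  process B: level=2
All levels: A:0, B:2, C:0, D:1
level(B) = 2

Answer: 2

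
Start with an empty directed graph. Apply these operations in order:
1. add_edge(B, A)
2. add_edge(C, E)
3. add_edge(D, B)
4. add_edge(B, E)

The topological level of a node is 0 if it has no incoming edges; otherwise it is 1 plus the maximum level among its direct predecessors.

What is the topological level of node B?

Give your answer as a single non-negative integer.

Answer: 1

Derivation:
Op 1: add_edge(B, A). Edges now: 1
Op 2: add_edge(C, E). Edges now: 2
Op 3: add_edge(D, B). Edges now: 3
Op 4: add_edge(B, E). Edges now: 4
Compute levels (Kahn BFS):
  sources (in-degree 0): C, D
  process C: level=0
    C->E: in-degree(E)=1, level(E)>=1
  process D: level=0
    D->B: in-degree(B)=0, level(B)=1, enqueue
  process B: level=1
    B->A: in-degree(A)=0, level(A)=2, enqueue
    B->E: in-degree(E)=0, level(E)=2, enqueue
  process A: level=2
  process E: level=2
All levels: A:2, B:1, C:0, D:0, E:2
level(B) = 1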